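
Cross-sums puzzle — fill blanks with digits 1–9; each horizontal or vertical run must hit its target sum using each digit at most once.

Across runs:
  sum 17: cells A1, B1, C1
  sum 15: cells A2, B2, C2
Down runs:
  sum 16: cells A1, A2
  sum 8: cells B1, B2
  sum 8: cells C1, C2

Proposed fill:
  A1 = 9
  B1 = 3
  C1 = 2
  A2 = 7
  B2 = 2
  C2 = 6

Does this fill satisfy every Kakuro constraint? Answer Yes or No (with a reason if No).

No — the down run B1–B2 sums to 5, not 8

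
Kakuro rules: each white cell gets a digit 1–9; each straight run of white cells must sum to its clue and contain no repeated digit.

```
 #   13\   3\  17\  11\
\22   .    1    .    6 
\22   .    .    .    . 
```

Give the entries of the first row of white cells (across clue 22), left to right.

7 1 8 6

3 in 2 cells must be {1,2}; 17 in 2 cells must be {8,9}.
Given what's placed, R1C3 must be 8 to fit the 22 across and 17 down.
R2C2 = 3 − 1 = 2 completes the 3 down.
R2C3 = 17 − 8 = 9 completes the 17 down.
R2C4 = 11 − 6 = 5 completes the 11 down.
R1C1 = 22 − 15 = 7 completes the 22 across.
R2C1 = 22 − 16 = 6 completes the 22 across.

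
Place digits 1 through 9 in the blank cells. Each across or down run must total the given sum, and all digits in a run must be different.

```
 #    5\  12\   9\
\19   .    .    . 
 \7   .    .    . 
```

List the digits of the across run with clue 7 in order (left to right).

7 in 3 cells must be {1,2,4}.
The 7 across and the 12 down share only 4, so R2C2 = 4.
R1C2 = 12 − 4 = 8 completes the 12 down.
Nothing is forced directly, so branch on R1C1, whose candidates are 2 or 4. If R1C1 = 2: then R1C3 would have to be in {9} for the 19 across but in {1,2,3,4,5,6,7,8} for the 9 down — contradiction. So R1C1 = 4.
R1C3 = 19 − 12 = 7 completes the 19 across.
R2C1 = 5 − 4 = 1 completes the 5 down.
R2C3 = 7 − 5 = 2 completes the 7 across.

1 4 2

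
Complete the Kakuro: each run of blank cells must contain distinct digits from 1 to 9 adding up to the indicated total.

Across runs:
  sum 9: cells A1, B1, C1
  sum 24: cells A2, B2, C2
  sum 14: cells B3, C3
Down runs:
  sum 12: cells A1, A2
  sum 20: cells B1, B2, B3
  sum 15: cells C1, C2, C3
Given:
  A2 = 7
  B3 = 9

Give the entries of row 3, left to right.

9 5

24 in 3 cells must be {7,8,9}.
A1 = 12 − 7 = 5 completes the 12 down.
Given what's placed, B1 must be 3 to fit the 9 across and 20 down.
C1 = 9 − 8 = 1 completes the 9 across.
B2 = 20 − 12 = 8 completes the 20 down.
C2 = 24 − 15 = 9 completes the 24 across.
C3 = 14 − 9 = 5 completes the 14 across.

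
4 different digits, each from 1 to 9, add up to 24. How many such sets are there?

4 distinct digits from 1–9 sum between 10 and 30.

8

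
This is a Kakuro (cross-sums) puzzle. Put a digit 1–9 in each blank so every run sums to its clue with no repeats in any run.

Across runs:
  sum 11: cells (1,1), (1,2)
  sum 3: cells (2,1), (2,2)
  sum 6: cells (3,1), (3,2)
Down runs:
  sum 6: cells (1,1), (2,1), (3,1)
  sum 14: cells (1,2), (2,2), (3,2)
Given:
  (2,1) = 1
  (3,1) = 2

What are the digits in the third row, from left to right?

2 4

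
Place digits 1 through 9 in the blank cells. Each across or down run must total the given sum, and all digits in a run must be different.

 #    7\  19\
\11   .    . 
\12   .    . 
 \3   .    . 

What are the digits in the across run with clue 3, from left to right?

3 in 2 cells must be {1,2}; 7 in 3 cells must be {1,2,4}.
The 12 across and the 7 down share only 4, so R2C1 = 4.
R2C2 = 12 − 4 = 8 completes the 12 across.
Given what's placed, R3C2 must be 2 to fit the 3 across and 19 down.
R1C1 = 2: the only remaining digit allowed by both the 11 across and the 7 down.
R1C2 = 11 − 2 = 9 completes the 11 across.
R3C1 = 3 − 2 = 1 completes the 3 across.

1 2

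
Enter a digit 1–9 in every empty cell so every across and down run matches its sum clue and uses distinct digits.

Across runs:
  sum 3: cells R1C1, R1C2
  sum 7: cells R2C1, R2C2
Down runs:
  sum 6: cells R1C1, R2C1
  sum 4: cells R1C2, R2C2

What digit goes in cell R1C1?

3 in 2 cells must be {1,2}; 4 in 2 cells must be {1,3}.
The 3 across and the 4 down share only 1, so R1C2 = 1.
R2C2 = 4 − 1 = 3 completes the 4 down.
R1C1 = 3 − 1 = 2 completes the 3 across.
R2C1 = 7 − 3 = 4 completes the 7 across.

2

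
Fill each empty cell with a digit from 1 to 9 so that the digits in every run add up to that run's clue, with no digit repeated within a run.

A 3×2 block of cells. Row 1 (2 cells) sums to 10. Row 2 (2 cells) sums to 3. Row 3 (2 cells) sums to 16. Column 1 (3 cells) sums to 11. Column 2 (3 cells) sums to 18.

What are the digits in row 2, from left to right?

1, 2

3 in 2 cells must be {1,2}; 16 in 2 cells must be {7,9}.
The 16 across and the 11 down share only 7, so (3,1) = 7.
(3,2) = 16 − 7 = 9 completes the 16 across.
Given what's placed, (2,1) must be 1 to fit the 3 across and 11 down.
(2,2) = 3 − 1 = 2 completes the 3 across.
(1,1) = 11 − 8 = 3 completes the 11 down.
(1,2) = 10 − 3 = 7 completes the 10 across.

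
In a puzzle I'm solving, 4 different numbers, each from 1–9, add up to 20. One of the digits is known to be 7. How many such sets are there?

4 distinct digits from 1–9 sum between 10 and 30.
Keeping only sets containing 7.
Enumerating: {1,3,7,9}, {1,4,7,8}, {2,3,7,8}, {2,5,6,7}, {3,4,6,7}.

5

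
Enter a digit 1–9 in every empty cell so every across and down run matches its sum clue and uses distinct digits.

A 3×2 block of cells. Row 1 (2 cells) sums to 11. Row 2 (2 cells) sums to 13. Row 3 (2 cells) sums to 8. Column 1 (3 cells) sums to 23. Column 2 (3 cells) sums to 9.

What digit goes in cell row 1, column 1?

8

23 in 3 cells must be {6,8,9}.
The 8 across and the 23 down share only 6, so (3,1) = 6.
(3,2) = 8 − 6 = 2 completes the 8 across.
Nothing is forced directly, so branch on (1,1), whose candidates are 8 or 9. If (1,1) = 9: then (1,2) would have to be in {2} for the 11 across but in {1,3,4,6} for the 9 down — contradiction. So (1,1) = 8.
(1,2) = 11 − 8 = 3 completes the 11 across.
(2,1) = 23 − 14 = 9 completes the 23 down.
(2,2) = 13 − 9 = 4 completes the 13 across.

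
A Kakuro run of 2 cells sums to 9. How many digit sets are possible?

2 distinct digits from 1–9 sum between 3 and 17.
Enumerating: {1,8}, {2,7}, {3,6}, {4,5}.

4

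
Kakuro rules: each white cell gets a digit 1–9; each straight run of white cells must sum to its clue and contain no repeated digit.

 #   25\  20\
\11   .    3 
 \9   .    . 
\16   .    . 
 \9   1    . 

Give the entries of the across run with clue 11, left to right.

16 in 2 cells must be {7,9}.
R1C1 = 11 − 3 = 8 completes the 11 across.
R2C1 = 7: the only remaining digit allowed by both the 9 across and the 25 down.
R2C2 = 9 − 7 = 2 completes the 9 across.
R3C1 = 25 − 16 = 9 completes the 25 down.
R3C2 = 16 − 9 = 7 completes the 16 across.
R4C2 = 9 − 1 = 8 completes the 9 across.

8, 3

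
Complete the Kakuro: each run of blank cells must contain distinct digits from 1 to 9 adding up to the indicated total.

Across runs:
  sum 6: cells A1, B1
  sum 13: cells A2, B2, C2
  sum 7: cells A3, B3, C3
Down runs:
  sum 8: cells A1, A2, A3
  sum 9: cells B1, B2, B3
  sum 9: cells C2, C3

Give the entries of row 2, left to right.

2, 6, 5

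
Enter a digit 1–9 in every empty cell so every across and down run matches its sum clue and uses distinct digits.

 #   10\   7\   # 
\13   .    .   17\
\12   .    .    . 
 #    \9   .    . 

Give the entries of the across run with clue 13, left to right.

7 in 3 cells must be {1,2,4}; 17 in 2 cells must be {8,9}.
The 13 across and the 7 down share only 4, so R1C2 = 4.
Intersecting the 9 across with the 17 down forces R3C3 = 8.
R1C1 = 13 − 4 = 9 completes the 13 across.
R2C1 = 10 − 9 = 1 completes the 10 down.
R2C2 = 2: the only remaining digit allowed by both the 12 across and the 7 down.
R2C3 = 12 − 3 = 9 completes the 12 across.
R3C2 = 9 − 8 = 1 completes the 9 across.

9, 4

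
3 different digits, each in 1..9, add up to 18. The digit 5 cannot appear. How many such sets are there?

3 distinct digits from 1–9 sum between 6 and 24.
Dropping sets that contain 5.
Enumerating: {1,8,9}, {2,7,9}, {3,6,9}, {3,7,8}, {4,6,8}.

5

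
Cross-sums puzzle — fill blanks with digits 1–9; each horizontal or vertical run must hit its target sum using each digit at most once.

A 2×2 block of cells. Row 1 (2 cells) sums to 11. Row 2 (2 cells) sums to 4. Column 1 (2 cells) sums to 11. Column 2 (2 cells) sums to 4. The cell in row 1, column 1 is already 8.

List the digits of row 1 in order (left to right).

8 3

4 in 2 cells must be {1,3}.
(1,2) = 11 − 8 = 3 completes the 11 across.
(2,1) = 11 − 8 = 3 completes the 11 down.
(2,2) = 4 − 3 = 1 completes the 4 across.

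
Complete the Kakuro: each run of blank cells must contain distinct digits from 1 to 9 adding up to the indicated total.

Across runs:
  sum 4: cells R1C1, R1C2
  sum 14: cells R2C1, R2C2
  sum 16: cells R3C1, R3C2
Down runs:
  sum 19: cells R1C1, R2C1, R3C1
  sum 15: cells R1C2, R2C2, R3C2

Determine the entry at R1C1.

3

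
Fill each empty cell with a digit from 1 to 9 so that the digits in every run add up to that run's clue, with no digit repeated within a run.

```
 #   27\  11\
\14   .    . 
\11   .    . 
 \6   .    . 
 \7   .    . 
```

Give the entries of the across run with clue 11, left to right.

11 in 4 cells must be {1,2,3,5}.
Only 5 fits R1C2 under both its across sum 14 and down sum 11.
R1C1 = 14 − 5 = 9 completes the 14 across.
Nothing is forced directly, so branch on R2C2, whose candidates are 2 or 3. If R2C2 = 2: then R2C1 would have to be in {9} for the 11 across but in {3,4,5,6,7,8} for the 27 down — contradiction. So R2C2 = 3.
R2C1 = 11 − 3 = 8 completes the 11 across.

8, 3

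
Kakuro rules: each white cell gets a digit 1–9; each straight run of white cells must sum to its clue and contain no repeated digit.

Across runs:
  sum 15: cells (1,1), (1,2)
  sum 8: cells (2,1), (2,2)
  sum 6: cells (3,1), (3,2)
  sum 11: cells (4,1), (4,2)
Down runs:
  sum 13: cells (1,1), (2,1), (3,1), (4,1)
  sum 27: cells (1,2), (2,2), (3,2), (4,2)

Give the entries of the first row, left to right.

Nothing is forced directly, so branch on (3,2), whose candidates are 4 or 5. If (3,2) = 4: that forces (2,2) = 6, (3,1) = 2, after which (2,1) would have to be in {2} for the 8 across but in {1,3,4,6,7} for the 13 down — contradiction. So (3,2) = 5.
(3,1) = 6 − 5 = 1 completes the 6 across.
Nothing is forced directly, so branch on (1,1), whose candidates are 6 or 7. If (1,1) = 7: then (1,2) would have to be in {8} for the 15 across but in {6,7,9} for the 27 down — contradiction. So (1,1) = 6.
(1,2) = 15 − 6 = 9 completes the 15 across.
(2,1) = 2: the only remaining digit allowed by both the 8 across and the 13 down.
(2,2) = 8 − 2 = 6 completes the 8 across.
(4,1) = 13 − 9 = 4 completes the 13 down.
(4,2) = 11 − 4 = 7 completes the 11 across.

6 9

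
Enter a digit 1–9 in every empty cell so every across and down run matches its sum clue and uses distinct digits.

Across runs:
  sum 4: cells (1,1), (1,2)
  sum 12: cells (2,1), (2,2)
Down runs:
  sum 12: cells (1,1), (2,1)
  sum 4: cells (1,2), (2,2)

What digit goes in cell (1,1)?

3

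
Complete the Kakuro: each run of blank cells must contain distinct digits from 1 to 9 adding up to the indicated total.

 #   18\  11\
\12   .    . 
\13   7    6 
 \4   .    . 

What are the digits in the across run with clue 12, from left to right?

4 in 2 cells must be {1,3}.
R3C1 = 3: the only remaining digit allowed by both the 4 across and the 18 down.
R3C2 = 4 − 3 = 1 completes the 4 across.
R1C1 = 18 − 10 = 8 completes the 18 down.
R1C2 = 12 − 8 = 4 completes the 12 across.

8 4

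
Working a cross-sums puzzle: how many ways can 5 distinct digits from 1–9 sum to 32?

5 distinct digits from 1–9 sum between 15 and 35.
Enumerating: {2,6,7,8,9}, {3,5,7,8,9}, {4,5,6,8,9}.

3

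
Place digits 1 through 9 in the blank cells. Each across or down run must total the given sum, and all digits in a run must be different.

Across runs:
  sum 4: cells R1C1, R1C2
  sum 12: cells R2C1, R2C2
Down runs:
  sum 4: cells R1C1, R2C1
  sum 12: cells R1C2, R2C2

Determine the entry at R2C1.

3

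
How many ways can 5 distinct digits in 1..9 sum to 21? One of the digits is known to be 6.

4

5 distinct digits from 1–9 sum between 15 and 35.
Keeping only sets containing 6.
Enumerating: {1,2,3,6,9}, {1,2,4,6,8}, {1,2,5,6,7}, {1,3,4,6,7}.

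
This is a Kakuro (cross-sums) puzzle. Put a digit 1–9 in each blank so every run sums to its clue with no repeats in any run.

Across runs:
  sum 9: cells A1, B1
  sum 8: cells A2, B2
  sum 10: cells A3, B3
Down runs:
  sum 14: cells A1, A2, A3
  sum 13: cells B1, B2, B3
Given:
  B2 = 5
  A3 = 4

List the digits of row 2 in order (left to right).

3 5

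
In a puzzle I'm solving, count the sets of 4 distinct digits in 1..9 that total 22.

11

4 distinct digits from 1–9 sum between 10 and 30.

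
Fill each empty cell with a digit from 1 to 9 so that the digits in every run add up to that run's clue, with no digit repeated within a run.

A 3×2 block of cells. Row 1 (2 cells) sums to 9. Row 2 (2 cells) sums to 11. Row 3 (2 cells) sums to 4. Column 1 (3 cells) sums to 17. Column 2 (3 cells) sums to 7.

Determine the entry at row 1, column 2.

4 in 2 cells must be {1,3}; 7 in 3 cells must be {1,2,4}.
The 4 across and the 7 down share only 1, so (3,2) = 1.
(3,1) = 4 − 1 = 3 completes the 4 across.
Nothing is forced directly, so branch on (1,2), whose candidates are 2 or 4. If (1,2) = 2: then (1,1) would have to be in {7} for the 9 across but in {5,6,8,9} for the 17 down — contradiction. So (1,2) = 4.
(1,1) = 9 − 4 = 5 completes the 9 across.
(2,1) = 17 − 8 = 9 completes the 17 down.
(2,2) = 11 − 9 = 2 completes the 11 across.

4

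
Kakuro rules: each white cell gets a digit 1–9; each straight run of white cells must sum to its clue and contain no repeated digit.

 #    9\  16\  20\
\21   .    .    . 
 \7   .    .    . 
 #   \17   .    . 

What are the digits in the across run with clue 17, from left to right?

8 9

7 in 3 cells must be {1,2,4}; 17 in 2 cells must be {8,9}.
Only 4 fits R2C3 under both its across sum 7 and down sum 20.
Given what's placed, R3C3 must be 9 to fit the 17 across and 20 down.
R1C3 = 20 − 13 = 7 completes the 20 down.
R3C2 = 17 − 9 = 8 completes the 17 across.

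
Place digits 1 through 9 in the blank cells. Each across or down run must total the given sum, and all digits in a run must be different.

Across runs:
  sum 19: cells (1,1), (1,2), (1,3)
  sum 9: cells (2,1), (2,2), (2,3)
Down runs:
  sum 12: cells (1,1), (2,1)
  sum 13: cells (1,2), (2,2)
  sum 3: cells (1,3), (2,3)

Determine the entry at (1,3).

3 in 2 cells must be {1,2}.
The 19 across and the 3 down share only 2, so (1,3) = 2.
(2,3) = 3 − 2 = 1 completes the 3 down.
Nothing is forced directly, so branch on (2,1), whose candidates are 3 or 5. If (2,1) = 5: then (1,1) would have to be in {8,9} for the 19 across but in {7} for the 12 down — contradiction. So (2,1) = 3.
(1,1) = 12 − 3 = 9 completes the 12 down.
(1,2) = 19 − 11 = 8 completes the 19 across.
(2,2) = 9 − 4 = 5 completes the 9 across.

2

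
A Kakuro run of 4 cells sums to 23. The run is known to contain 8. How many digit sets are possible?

4 distinct digits from 1–9 sum between 10 and 30.
Keeping only sets containing 8.
Enumerating: {1,5,8,9}, {2,4,8,9}, {2,6,7,8}, {3,5,7,8}, {4,5,6,8}.

5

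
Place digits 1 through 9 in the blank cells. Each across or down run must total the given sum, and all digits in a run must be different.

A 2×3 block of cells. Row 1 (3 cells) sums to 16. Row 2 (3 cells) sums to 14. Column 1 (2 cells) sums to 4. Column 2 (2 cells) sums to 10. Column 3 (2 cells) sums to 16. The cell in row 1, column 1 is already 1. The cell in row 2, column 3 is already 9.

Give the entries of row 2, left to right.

4 in 2 cells must be {1,3}; 16 in 2 cells must be {7,9}.
(1,3) = 16 − 9 = 7 completes the 16 down.
(2,1) = 4 − 1 = 3 completes the 4 down.
(2,2) = 14 − 12 = 2 completes the 14 across.
(1,2) = 16 − 8 = 8 completes the 16 across.

3, 2, 9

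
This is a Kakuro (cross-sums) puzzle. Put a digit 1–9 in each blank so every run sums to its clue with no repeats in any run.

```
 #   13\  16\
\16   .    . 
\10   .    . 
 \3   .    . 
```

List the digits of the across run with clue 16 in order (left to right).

16 in 2 cells must be {7,9}; 3 in 2 cells must be {1,2}.
Nothing is forced directly, so branch on R3C2, whose candidates are 1 or 2. If R3C2 = 2: that forces R1C2 = 9, after which R2C2 would have to be in {1,2,3,4,6,7,8,9} for the 10 across but in {5} for the 16 down — contradiction. So R3C2 = 1.
R3C1 = 3 − 1 = 2 completes the 3 across.
Given what's placed, R1C1 must be 7 to fit the 16 across and 13 down.
R1C2 = 16 − 7 = 9 completes the 16 across.
R2C1 = 13 − 9 = 4 completes the 13 down.
R2C2 = 10 − 4 = 6 completes the 10 across.

7 9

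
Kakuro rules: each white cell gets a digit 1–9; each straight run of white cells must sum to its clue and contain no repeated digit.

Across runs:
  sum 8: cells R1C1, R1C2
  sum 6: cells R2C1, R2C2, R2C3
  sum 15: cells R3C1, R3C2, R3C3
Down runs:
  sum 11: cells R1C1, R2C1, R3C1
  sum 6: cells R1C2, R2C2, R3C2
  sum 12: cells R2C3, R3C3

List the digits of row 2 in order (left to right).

6 in 3 cells must be {1,2,3}.
Only 3 fits R2C3 under both its across sum 6 and down sum 12.
R3C3 = 12 − 3 = 9 completes the 12 down.
Nothing is forced directly, so branch on R2C1, whose candidates are 1 or 2. If R2C1 = 1: that forces R2C2 = 2, R3C2 = 1, R1C2 = 3, after which R3C1 would have to be in {5} for the 15 across but in {2,3,4,6,7,8} for the 11 down — contradiction. So R2C1 = 2.
R2C2 = 6 − 5 = 1 completes the 6 across.

2 1 3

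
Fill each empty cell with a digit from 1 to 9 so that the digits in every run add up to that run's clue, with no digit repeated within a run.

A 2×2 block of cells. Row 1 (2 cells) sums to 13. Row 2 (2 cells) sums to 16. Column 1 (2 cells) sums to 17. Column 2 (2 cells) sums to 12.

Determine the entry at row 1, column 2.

5

16 in 2 cells must be {7,9}; 17 in 2 cells must be {8,9}.
The 16 across and the 17 down share only 9, so (2,1) = 9.
(2,2) = 16 − 9 = 7 completes the 16 across.
(1,1) = 17 − 9 = 8 completes the 17 down.
(1,2) = 13 − 8 = 5 completes the 13 across.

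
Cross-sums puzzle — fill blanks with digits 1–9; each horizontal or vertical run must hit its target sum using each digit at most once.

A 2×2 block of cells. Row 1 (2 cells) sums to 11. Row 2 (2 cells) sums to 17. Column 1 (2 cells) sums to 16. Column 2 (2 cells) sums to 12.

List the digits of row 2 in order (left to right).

9 8

17 in 2 cells must be {8,9}; 16 in 2 cells must be {7,9}.
The 17 across and the 16 down share only 9, so (2,1) = 9.
(2,2) = 17 − 9 = 8 completes the 17 across.
(1,1) = 16 − 9 = 7 completes the 16 down.
(1,2) = 11 − 7 = 4 completes the 11 across.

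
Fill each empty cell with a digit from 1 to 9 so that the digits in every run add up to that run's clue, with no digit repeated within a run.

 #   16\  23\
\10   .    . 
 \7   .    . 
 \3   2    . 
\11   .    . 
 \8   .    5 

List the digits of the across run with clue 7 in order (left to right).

3 in 2 cells must be {1,2}; 16 in 5 cells must be {1,2,3,4,6}.
R3C2 = 3 − 2 = 1 completes the 3 across.
R5C1 = 8 − 5 = 3 completes the 8 across.
Nothing is forced directly, so branch on R4C1, whose candidates are 4 or 6. If R4C1 = 6: then R4C2 would have to be in {5} for the 11 across but in {2,3,4,6,7,8,9} for the 23 down — contradiction. So R4C1 = 4.
R4C2 = 11 − 4 = 7 completes the 11 across.
Nothing is forced directly, so branch on R1C1, whose candidates are 1 or 6. If R1C1 = 1: then R1C2 would have to be in {9} for the 10 across but in {2,4,6,8} for the 23 down — contradiction. So R1C1 = 6.
R1C2 = 10 − 6 = 4 completes the 10 across.
R2C1 = 16 − 15 = 1 completes the 16 down.
R2C2 = 7 − 1 = 6 completes the 7 across.

1 6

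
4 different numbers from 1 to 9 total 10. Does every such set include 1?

Yes

The only way to make 10 from 4 distinct digits is {1,2,3,4}, which contains 1.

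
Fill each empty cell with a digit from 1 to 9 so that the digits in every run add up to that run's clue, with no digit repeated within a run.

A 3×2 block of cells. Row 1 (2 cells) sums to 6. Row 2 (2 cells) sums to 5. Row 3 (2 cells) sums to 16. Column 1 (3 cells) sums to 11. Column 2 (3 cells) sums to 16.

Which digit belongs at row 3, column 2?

9

16 in 2 cells must be {7,9}.
The 16 across and the 11 down share only 7, so (3,1) = 7.
(3,2) = 16 − 7 = 9 completes the 16 across.
Given what's placed, (1,1) must be 1 to fit the 6 across and 11 down.
(1,2) = 6 − 1 = 5 completes the 6 across.
(2,1) = 11 − 8 = 3 completes the 11 down.
(2,2) = 5 − 3 = 2 completes the 5 across.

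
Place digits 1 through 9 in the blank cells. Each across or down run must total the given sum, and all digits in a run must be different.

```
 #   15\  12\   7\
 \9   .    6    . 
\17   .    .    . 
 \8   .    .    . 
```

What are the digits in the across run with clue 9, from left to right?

7 in 3 cells must be {1,2,4}.
No cell is forced outright now. R1C1 can only be 1 or 2 (the digits allowed by both its 9 across and its 15 down). If R1C1 = 1: that forces R1C3 = 2, R3C1 = 5, R3C3 = 1, R2C1 = 9, after which R2C3 would have to be in {1,2,3,5,6,7} for the 17 across but in {4} for the 7 down — contradiction. So R1C1 = 2.
R1C3 = 9 − 8 = 1 completes the 9 across.

2, 6, 1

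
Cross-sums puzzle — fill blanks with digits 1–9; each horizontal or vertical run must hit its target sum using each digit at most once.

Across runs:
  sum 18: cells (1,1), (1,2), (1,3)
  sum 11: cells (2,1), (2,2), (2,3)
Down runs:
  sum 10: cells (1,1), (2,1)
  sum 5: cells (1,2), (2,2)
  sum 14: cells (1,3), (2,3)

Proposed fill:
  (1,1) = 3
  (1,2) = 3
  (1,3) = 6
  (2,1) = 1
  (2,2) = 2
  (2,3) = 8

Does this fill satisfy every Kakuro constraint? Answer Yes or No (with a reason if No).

No — the down run (1,1)–(2,1) sums to 4, not 10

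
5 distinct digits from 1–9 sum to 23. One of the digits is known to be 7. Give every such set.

{1,2,4,7,9}; {1,2,5,7,8}; {1,3,4,7,8}; {1,4,5,6,7}; {2,3,5,6,7}

5 distinct digits from 1–9 sum between 15 and 35.
Keeping only sets containing 7.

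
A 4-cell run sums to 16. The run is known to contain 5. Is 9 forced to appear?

Counterexample: {1,2,5,8} sums to 16 under that restriction without using 9.

No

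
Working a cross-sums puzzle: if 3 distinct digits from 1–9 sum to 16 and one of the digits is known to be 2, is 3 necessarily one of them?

No

Counterexample: {2,5,9} sums to 16 under that restriction without using 3.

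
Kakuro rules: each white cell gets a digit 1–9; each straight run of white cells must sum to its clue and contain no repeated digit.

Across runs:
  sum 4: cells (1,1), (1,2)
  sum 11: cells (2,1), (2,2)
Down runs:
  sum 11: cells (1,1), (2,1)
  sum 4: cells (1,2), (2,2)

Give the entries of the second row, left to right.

4 in 2 cells must be {1,3}.
The 4 across and the 11 down share only 3, so (1,1) = 3.
(1,2) = 4 − 3 = 1 completes the 4 across.
(2,1) = 11 − 3 = 8 completes the 11 down.
(2,2) = 11 − 8 = 3 completes the 11 across.

8 3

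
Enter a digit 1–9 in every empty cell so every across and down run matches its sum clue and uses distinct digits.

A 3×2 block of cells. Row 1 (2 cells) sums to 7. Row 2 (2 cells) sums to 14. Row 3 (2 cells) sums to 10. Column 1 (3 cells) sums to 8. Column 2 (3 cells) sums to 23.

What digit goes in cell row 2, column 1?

23 in 3 cells must be {6,8,9}.
The 7 across and the 23 down share only 6, so (1,2) = 6.
The 14 across and the 8 down share only 5, so (2,1) = 5.
(2,2) = 14 − 5 = 9 completes the 14 across.
(3,2) = 23 − 15 = 8 completes the 23 down.
(1,1) = 7 − 6 = 1 completes the 7 across.
(3,1) = 10 − 8 = 2 completes the 10 across.

5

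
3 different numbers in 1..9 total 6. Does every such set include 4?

No

The only way to make 6 from 3 distinct digits is {1,2,3}, which does not contain 4.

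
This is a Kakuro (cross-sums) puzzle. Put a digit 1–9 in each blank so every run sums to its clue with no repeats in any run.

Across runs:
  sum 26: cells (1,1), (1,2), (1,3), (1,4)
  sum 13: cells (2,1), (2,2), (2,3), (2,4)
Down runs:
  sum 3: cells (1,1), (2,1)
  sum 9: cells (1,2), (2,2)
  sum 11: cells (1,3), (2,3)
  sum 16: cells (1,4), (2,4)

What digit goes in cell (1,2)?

7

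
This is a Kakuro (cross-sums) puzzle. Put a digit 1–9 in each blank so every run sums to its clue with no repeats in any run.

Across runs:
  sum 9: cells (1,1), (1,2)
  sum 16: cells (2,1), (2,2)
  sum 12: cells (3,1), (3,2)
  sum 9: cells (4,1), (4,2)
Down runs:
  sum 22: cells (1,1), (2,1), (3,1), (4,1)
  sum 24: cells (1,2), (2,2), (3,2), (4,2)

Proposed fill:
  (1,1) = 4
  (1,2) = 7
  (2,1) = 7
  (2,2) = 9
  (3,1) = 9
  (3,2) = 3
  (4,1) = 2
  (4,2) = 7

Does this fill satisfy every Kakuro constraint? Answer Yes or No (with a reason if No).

No — the down run (1,2)–(4,2) sums to 26, not 24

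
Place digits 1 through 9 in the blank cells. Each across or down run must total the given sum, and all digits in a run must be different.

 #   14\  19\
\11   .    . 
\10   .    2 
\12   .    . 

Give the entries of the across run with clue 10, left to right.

8 2

R2C1 = 10 − 2 = 8 completes the 10 across.
No cell is forced outright now. R1C2 can only be 8 or 9 (the digits allowed by both its 11 across and its 19 down). If R1C2 = 8: then R1C1 would have to be in {3} for the 11 across but in {1,2,4,5} for the 14 down — contradiction. So R1C2 = 9.
R1C1 = 11 − 9 = 2 completes the 11 across.
R3C1 = 14 − 10 = 4 completes the 14 down.
R3C2 = 12 − 4 = 8 completes the 12 across.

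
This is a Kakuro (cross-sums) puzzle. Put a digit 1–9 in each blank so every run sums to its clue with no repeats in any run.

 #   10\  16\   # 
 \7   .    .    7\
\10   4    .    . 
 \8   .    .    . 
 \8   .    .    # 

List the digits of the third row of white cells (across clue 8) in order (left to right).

1 5 2

10 in 4 cells must be {1,2,3,4}.
Nothing is forced directly, so branch on R2C2, whose candidates are 1 or 5. If R2C2 = 5: that forces R2C3 = 1, after which R3C3 would have to be in {1,2,3,4,5} for the 8 across but in {6} for the 7 down — contradiction. So R2C2 = 1.
R2C3 = 10 − 5 = 5 completes the 10 across.
R3C3 = 7 − 5 = 2 completes the 7 down.
Given what's placed, R3C1 must be 1 to fit the 8 across and 10 down.
R3C2 = 8 − 3 = 5 completes the 8 across.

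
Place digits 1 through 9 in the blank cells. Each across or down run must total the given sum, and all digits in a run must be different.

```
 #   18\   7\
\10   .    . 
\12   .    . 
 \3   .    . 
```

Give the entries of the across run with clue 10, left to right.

9 1

3 in 2 cells must be {1,2}; 7 in 3 cells must be {1,2,4}.
The 12 across and the 7 down share only 4, so R2C2 = 4.
R2C1 = 12 − 4 = 8 completes the 12 across.
Given what's placed, R3C1 must be 1 to fit the 3 across and 18 down.
R3C2 = 3 − 1 = 2 completes the 3 across.
R1C1 = 18 − 9 = 9 completes the 18 down.
R1C2 = 10 − 9 = 1 completes the 10 across.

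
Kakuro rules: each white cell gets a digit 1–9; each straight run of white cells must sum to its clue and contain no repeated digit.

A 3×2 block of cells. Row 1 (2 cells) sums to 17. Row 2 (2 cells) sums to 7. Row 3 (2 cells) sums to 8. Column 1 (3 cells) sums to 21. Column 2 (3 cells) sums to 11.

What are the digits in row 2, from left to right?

17 in 2 cells must be {8,9}.
The 17 across and the 11 down share only 8, so (1,2) = 8.
(1,1) = 17 − 8 = 9 completes the 17 across.
Nothing is forced directly, so branch on (2,1), whose candidates are 4 or 5. If (2,1) = 4: then (2,2) would have to be in {3} for the 7 across but in {1,2} for the 11 down — contradiction. So (2,1) = 5.
(2,2) = 7 − 5 = 2 completes the 7 across.
(3,1) = 21 − 14 = 7 completes the 21 down.
(3,2) = 8 − 7 = 1 completes the 8 across.

5 2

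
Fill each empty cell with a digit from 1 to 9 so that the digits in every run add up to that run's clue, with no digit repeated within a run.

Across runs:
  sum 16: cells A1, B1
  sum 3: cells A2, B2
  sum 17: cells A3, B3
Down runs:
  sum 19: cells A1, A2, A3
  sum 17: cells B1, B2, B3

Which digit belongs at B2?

16 in 2 cells must be {7,9}; 3 in 2 cells must be {1,2}; 17 in 2 cells must be {8,9}.
The 3 across and the 19 down share only 2, so A2 = 2.
B2 = 3 − 2 = 1 completes the 3 across.
Given what's placed, B3 must be 9 to fit the 17 across and 17 down.
A1 = 9: the only remaining digit allowed by both the 16 across and the 19 down.
B1 = 16 − 9 = 7 completes the 16 across.
A3 = 17 − 9 = 8 completes the 17 across.

1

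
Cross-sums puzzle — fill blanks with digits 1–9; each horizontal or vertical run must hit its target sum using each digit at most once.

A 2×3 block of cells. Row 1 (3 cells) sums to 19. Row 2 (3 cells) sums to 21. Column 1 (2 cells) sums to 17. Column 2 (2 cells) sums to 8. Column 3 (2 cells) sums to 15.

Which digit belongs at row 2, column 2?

6

17 in 2 cells must be {8,9}.
Nothing is forced directly, so branch on (2,2), whose candidates are 5 or 6 or 7. If (2,2) = 5: that forces (1,2) = 3, (2,1) = 9, (2,3) = 7, after which (1,1) would have to be in {7,9} for the 19 across but in {8} for the 17 down — contradiction. If (2,2) = 7: then (1,2) would have to be in {2,3,4,5,6,7,8,9} for the 19 across but in {1} for the 8 down — contradiction. So (2,2) = 6.
(1,2) = 8 − 6 = 2 completes the 8 down.
Given what's placed, (2,1) must be 8 to fit the 21 across and 17 down.
(2,3) = 21 − 14 = 7 completes the 21 across.
(1,1) = 17 − 8 = 9 completes the 17 down.
(1,3) = 19 − 11 = 8 completes the 19 across.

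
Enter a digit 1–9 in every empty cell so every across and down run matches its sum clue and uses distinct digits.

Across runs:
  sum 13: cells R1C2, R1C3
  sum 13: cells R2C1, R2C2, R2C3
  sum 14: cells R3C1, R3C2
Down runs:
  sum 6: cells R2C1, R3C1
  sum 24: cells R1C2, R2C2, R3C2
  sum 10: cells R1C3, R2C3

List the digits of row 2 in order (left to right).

1, 8, 4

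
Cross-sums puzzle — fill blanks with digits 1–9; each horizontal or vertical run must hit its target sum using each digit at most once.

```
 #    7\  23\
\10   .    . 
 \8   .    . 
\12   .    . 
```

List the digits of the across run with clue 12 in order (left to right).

4 8

7 in 3 cells must be {1,2,4}; 23 in 3 cells must be {6,8,9}.
The 8 across and the 23 down share only 6, so R2C2 = 6.
The 12 across and the 7 down share only 4, so R3C1 = 4.
R3C2 = 12 − 4 = 8 completes the 12 across.
R1C2 = 23 − 14 = 9 completes the 23 down.
R2C1 = 8 − 6 = 2 completes the 8 across.
R1C1 = 10 − 9 = 1 completes the 10 across.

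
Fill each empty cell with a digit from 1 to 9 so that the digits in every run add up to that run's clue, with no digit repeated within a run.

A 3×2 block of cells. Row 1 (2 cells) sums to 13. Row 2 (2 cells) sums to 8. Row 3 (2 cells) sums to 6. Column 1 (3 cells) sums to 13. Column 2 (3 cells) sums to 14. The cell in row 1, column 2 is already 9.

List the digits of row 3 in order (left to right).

2 4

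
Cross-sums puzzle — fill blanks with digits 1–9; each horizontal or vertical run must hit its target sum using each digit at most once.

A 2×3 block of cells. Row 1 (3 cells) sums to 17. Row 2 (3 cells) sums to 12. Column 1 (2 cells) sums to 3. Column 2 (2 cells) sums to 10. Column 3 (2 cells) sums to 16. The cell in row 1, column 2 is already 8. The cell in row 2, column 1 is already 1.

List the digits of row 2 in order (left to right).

1 2 9

3 in 2 cells must be {1,2}; 16 in 2 cells must be {7,9}.
(1,1) = 3 − 1 = 2 completes the 3 down.
(1,3) = 17 − 10 = 7 completes the 17 across.
(2,2) = 10 − 8 = 2 completes the 10 down.
(2,3) = 12 − 3 = 9 completes the 12 across.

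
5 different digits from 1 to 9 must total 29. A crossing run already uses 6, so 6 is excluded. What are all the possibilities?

{1,4,7,8,9}; {2,3,7,8,9}; {3,4,5,8,9}

5 distinct digits from 1–9 sum between 15 and 35.
Dropping sets that contain 6.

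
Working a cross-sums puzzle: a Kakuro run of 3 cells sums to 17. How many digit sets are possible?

3 distinct digits from 1–9 sum between 6 and 24.

7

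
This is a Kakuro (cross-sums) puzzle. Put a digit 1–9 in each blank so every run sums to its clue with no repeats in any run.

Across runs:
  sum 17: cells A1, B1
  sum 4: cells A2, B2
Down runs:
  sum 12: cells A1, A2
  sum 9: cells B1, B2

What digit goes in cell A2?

3

17 in 2 cells must be {8,9}; 4 in 2 cells must be {1,3}.
The 17 across and the 9 down share only 8, so B1 = 8.
The 4 across and the 12 down share only 3, so A2 = 3.
B2 = 4 − 3 = 1 completes the 4 across.
A1 = 17 − 8 = 9 completes the 17 across.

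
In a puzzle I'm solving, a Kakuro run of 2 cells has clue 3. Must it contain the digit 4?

The only way to make 3 from 2 distinct digits is {1,2}, which does not contain 4.

No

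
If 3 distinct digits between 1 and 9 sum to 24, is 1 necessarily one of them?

No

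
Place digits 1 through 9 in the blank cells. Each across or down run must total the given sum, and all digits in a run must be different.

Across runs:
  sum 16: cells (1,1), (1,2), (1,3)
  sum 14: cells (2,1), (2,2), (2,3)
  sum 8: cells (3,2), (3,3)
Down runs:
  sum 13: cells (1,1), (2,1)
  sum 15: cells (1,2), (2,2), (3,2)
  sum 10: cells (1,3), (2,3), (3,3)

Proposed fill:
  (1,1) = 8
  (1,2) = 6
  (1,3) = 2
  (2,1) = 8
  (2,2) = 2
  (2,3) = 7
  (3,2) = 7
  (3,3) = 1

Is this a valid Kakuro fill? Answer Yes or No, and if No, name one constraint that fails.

No — the across run (2,1)–(2,3) sums to 17, not 14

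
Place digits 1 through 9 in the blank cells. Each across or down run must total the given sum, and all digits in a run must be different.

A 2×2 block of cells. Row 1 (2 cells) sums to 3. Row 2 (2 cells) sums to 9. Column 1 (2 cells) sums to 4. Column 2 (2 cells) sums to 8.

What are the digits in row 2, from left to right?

3 6

3 in 2 cells must be {1,2}; 4 in 2 cells must be {1,3}.
The 3 across and the 4 down share only 1, so (1,1) = 1.
(1,2) = 3 − 1 = 2 completes the 3 across.
(2,1) = 4 − 1 = 3 completes the 4 down.
(2,2) = 9 − 3 = 6 completes the 9 across.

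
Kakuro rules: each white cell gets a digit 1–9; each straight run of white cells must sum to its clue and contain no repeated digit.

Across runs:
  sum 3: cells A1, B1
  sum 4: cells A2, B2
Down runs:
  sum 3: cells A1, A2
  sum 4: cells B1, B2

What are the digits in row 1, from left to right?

2, 1

3 in 2 cells must be {1,2}; 4 in 2 cells must be {1,3}.
The 3 across and the 4 down share only 1, so B1 = 1.
The 4 across and the 3 down share only 1, so A2 = 1.
B2 = 4 − 1 = 3 completes the 4 across.
A1 = 3 − 1 = 2 completes the 3 across.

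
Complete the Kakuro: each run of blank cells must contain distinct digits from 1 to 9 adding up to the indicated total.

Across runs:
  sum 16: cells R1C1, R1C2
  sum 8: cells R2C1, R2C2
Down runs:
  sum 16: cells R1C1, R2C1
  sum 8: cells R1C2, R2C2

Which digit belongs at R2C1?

7

16 in 2 cells must be {7,9}.
The 16 across and the 8 down share only 7, so R1C2 = 7.
The 8 across and the 16 down share only 7, so R2C1 = 7.
R2C2 = 8 − 7 = 1 completes the 8 across.
R1C1 = 16 − 7 = 9 completes the 16 across.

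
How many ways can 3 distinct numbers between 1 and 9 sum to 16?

3 distinct digits from 1–9 sum between 6 and 24.

8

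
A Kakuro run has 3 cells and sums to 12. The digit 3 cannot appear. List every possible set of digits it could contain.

3 distinct digits from 1–9 sum between 6 and 24.
Dropping sets that contain 3.

{1,2,9}; {1,4,7}; {1,5,6}; {2,4,6}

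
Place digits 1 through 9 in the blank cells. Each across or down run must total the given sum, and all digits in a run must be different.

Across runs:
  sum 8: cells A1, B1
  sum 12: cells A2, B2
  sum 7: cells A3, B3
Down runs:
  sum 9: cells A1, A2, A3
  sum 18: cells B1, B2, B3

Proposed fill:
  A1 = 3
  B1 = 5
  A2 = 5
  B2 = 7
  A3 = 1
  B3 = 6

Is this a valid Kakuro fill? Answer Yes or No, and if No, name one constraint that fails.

Yes

Across: 3+5=8; 5+7=12; 1+6=7. Down: 3+5+1=9; 5+7+6=18. No digit repeats within any run.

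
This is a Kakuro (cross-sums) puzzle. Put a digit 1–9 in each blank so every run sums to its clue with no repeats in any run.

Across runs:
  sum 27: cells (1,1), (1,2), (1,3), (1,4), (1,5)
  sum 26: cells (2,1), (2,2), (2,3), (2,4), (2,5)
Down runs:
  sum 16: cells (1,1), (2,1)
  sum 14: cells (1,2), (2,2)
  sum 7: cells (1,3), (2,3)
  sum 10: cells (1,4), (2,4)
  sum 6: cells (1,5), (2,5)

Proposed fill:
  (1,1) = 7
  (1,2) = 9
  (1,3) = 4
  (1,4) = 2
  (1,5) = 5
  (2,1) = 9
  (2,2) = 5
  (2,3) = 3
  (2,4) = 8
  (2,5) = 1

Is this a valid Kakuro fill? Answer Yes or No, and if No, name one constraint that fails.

Yes

Across: 7+9+4+2+5=27; 9+5+3+8+1=26. Down: 7+9=16; 9+5=14; 4+3=7; 2+8=10; 5+1=6. No digit repeats within any run.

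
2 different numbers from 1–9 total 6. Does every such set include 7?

No

Counterexample: {1,5} sums to 6 without using 7.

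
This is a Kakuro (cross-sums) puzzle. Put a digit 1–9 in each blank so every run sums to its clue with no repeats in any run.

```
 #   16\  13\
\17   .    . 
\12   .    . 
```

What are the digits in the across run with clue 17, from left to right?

9 8

17 in 2 cells must be {8,9}; 16 in 2 cells must be {7,9}.
The 17 across and the 16 down share only 9, so R1C1 = 9.
R1C2 = 17 − 9 = 8 completes the 17 across.
R2C1 = 16 − 9 = 7 completes the 16 down.
R2C2 = 12 − 7 = 5 completes the 12 across.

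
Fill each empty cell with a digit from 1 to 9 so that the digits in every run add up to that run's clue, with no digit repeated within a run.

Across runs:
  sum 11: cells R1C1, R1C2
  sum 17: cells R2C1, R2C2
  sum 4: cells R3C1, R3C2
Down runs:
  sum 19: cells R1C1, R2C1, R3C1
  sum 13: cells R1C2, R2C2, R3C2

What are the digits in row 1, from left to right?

7 4

17 in 2 cells must be {8,9}; 4 in 2 cells must be {1,3}.
The 4 across and the 19 down share only 3, so R3C1 = 3.
R3C2 = 4 − 3 = 1 completes the 4 across.
Given what's placed, R2C1 must be 9 to fit the 17 across and 19 down.
R2C2 = 17 − 9 = 8 completes the 17 across.
R1C1 = 19 − 12 = 7 completes the 19 down.
R1C2 = 11 − 7 = 4 completes the 11 across.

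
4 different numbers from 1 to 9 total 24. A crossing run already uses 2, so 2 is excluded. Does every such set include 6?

Counterexample: {3,4,8,9} sums to 24 under that restriction without using 6.

No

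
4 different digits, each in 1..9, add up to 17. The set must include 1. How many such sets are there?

4 distinct digits from 1–9 sum between 10 and 30.
Keeping only sets containing 1.
Enumerating: {1,2,5,9}, {1,2,6,8}, {1,3,4,9}, {1,3,5,8}, {1,3,6,7}, {1,4,5,7}.

6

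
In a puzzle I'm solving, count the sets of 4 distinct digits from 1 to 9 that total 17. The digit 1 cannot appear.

3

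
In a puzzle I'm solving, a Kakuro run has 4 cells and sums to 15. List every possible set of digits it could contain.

{1,2,3,9}; {1,2,4,8}; {1,2,5,7}; {1,3,4,7}; {1,3,5,6}; {2,3,4,6}

4 distinct digits from 1–9 sum between 10 and 30.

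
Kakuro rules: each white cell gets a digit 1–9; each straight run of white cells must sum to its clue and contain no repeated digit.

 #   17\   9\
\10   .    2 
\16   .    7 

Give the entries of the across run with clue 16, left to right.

16 in 2 cells must be {7,9}; 17 in 2 cells must be {8,9}.
R1C1 = 10 − 2 = 8 completes the 10 across.
R2C1 = 16 − 7 = 9 completes the 16 across.

9 7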